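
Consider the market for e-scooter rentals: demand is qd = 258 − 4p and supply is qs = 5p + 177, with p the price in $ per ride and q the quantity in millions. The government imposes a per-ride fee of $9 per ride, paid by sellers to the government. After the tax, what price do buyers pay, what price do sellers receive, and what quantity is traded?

Before the tax: set 258 − 4p = 5p + 177 → p* = $9, q* = 222.
With the tax collected from sellers, supply shifts: qs = 5(p − 9) + 177.
Solving gives q = 202 with buyers paying $14 and sellers receiving $5 (the $9 wedge).
The less price-elastic side of the market bears the larger share of a per-unit tax.

Buyers pay $14; sellers receive $5; quantity = 202.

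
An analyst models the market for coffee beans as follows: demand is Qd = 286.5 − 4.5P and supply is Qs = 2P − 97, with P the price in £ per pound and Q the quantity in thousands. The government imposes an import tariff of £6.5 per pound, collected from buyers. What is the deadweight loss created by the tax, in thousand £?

Without the tax, 286.5 − 4.5P = 2P − 97 gives 6.5P = 383.5, so P* = £59 and Q* = 21.
With the tax collected from buyers, demand (in seller-price terms) shifts: Qd = 286.5 − 4.5(P + 6.5).
Solving gives Q = 12 with buyers paying £61 and suppliers receiving £54.5 (the £6.5 wedge).
Quantity falls by |ΔQ| = |21 − 12| = 9.
DWL = ½ · t · |ΔQ| = ½ · 6.5 · 9 = £29.25.

Deadweight loss = £29.25 thousand.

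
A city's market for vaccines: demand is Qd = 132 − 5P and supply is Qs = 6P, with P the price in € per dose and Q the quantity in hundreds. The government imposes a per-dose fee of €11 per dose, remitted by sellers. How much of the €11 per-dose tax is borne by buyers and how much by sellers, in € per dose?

Before the tax: set 132 − 5P = 6P → P* = €12, Q* = 72.
With the tax collected from sellers, supply shifts: Qs = 6(P − 11).
New equilibrium: buyers pay €18, sellers receive €7, Q = 42. (Wedge: Pb − Ps = 11.)
Burden on buyers: €6; on sellers: €5. (They sum to €11.)
The less price-elastic side of the market bears the larger share of a per-unit tax.

Buyers bear €6 per dose; sellers bear €5 per dose.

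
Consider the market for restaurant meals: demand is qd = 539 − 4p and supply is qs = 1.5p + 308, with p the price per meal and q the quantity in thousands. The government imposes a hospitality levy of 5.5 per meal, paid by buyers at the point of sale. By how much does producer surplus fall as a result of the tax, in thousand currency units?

Producer surplus falls by 1472 thousand.

Before the tax: set 539 − 4p = 1.5p + 308 → p* = 42, q* = 371.
With the tax collected from buyers, demand (in seller-price terms) shifts: qd = 539 − 4(p + 5.5).
Solving gives q = 365 with buyers paying 43.5 and suppliers receiving 38 (the 5.5 wedge).
ΔPS is the trapezoid between Q = 365 and Q = 371 of height 4: ½ · (371 + 365) · 4 = 1472.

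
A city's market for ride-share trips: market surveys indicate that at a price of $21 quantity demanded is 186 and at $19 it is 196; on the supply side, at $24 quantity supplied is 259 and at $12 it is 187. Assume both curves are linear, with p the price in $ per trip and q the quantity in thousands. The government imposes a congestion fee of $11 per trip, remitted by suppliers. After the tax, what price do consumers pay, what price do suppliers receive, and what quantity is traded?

Demand slope: (196 − 186)/(19 − 21) = -5, so qd = 291 − 5p.
Supply slope: (187 − 259)/(12 − 24) = 6, so qs = 6p + 115.
Before the tax: set 291 − 5p = 6p + 115 → p* = $16, q* = 211.
With the tax collected from suppliers, supply shifts: qs = 6(p − 11) + 115.
Solving gives q = 181 with consumers paying $22 and suppliers receiving $11 (the $11 wedge).
The less price-elastic side of the market bears the larger share of a per-unit tax.

Consumers pay $22; suppliers receive $11; quantity = 181.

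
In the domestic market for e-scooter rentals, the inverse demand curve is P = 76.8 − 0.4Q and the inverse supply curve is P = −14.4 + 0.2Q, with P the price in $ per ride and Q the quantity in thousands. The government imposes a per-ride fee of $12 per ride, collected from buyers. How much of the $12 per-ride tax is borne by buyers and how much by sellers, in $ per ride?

Rewrite in direct form: Qd = 192 − 2.5P and Qs = 5P + 72.
Before the tax: set 192 − 2.5P = 5P + 72 → P* = $16, Q* = 152.
With the tax collected from buyers, demand (in seller-price terms) shifts: Qd = 192 − 2.5(P + 12).
Solving gives Q = 132 with buyers paying $24 and sellers receiving $12 (the $12 wedge).
Burden on buyers: $8; on sellers: $4. (They sum to $12.)
The less price-elastic side of the market bears the larger share of a per-unit tax.

Buyers bear $8 per ride; sellers bear $4 per ride.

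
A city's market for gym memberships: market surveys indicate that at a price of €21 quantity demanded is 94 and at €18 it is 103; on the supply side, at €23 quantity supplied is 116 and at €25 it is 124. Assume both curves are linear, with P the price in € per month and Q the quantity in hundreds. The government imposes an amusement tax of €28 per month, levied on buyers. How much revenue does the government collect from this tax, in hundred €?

Demand slope: (103 − 94)/(18 − 21) = -3, so Qd = 157 − 3P.
Supply slope: (124 − 116)/(25 − 23) = 4, so Qs = 4P + 24.
Without the tax, 157 − 3P = 4P + 24 gives 7P = 133, so P* = €19 and Q* = 100.
With the tax collected from buyers, demand (in seller-price terms) shifts: Qd = 157 − 3(P + 28).
New equilibrium: buyers pay €35, suppliers receive €7, Q = 52. (Wedge: Pb − Ps = 28.)
Revenue = t · Q = 28 · 52 = €1456.

Tax revenue = €1456 hundred.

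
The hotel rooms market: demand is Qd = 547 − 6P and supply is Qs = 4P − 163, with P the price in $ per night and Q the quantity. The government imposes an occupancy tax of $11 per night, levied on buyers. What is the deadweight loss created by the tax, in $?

Without the tax, 547 − 6P = 4P − 163 gives 10P = 710, so P* = $71 and Q* = 121.
With the tax collected from buyers, demand (in seller-price terms) shifts: Qd = 547 − 6(P + 11).
Solving gives Q = 94.6 with buyers paying $75.4 and sellers receiving $64.4 (the $11 wedge).
Quantity falls by |ΔQ| = |121 − 94.6| = 26.4.
DWL = ½ · t · |ΔQ| = ½ · 11 · 26.4 = $145.2.

Deadweight loss = $145.2.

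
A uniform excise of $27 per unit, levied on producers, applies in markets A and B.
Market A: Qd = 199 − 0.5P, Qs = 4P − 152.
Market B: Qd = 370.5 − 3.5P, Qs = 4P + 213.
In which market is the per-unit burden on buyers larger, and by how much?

Market A: pre-tax P* = $78, Q* = 160; post-tax Q = 148; per-unit burden on buyers = $24.
Market B: pre-tax P* = $21, Q* = 297; post-tax Q = 246.6; per-unit burden on buyers = $14.4.
Difference: $24 vs $14.4 → market A is larger by $9.6.

Market A, by $9.6.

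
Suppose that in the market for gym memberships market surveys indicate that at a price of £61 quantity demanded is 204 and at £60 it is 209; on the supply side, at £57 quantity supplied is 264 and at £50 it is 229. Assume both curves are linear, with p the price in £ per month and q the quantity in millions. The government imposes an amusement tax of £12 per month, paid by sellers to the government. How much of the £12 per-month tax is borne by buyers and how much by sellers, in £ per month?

Buyers bear £6 per month; sellers bear £6 per month.

Demand slope: (209 − 204)/(60 − 61) = -5, so qd = 509 − 5p.
Supply slope: (229 − 264)/(50 − 57) = 5, so qs = 5p − 21.
Before the tax: set 509 − 5p = 5p − 21 → p* = £53, q* = 244.
With the tax collected from sellers, supply shifts: qs = 5(p − 12) − 21.
Solving gives q = 214 with buyers paying £59 and sellers receiving £47 (the £12 wedge).
Burden on buyers: £6; on sellers: £6. (They sum to £12.)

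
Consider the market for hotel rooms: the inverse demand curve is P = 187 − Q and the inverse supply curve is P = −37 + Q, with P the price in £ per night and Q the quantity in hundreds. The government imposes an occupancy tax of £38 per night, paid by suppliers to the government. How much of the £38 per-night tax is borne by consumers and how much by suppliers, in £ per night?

Consumers bear £19 per night; suppliers bear £19 per night.

Rewrite in direct form: Qd = 187 − P and Qs = P + 37.
Without the tax, 187 − P = P + 37 gives 2P = 150, so P* = £75 and Q* = 112.
With the tax collected from suppliers, supply shifts: Qs = (P − 38) + 37.
New equilibrium: consumers pay £94, suppliers receive £56, Q = 93. (Wedge: Pb − Ps = 38.)
Burden on consumers: £19; on suppliers: £19. (They sum to £38.)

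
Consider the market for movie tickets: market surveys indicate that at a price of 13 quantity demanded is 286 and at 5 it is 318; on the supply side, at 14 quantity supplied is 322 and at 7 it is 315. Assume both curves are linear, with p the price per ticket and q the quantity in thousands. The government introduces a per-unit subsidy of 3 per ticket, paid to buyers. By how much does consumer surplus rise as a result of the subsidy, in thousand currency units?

Consumer surplus rises by 189.12 thousand.

Demand slope: (318 − 286)/(5 − 13) = -4, so qd = 338 − 4p.
Supply slope: (315 − 322)/(7 − 14) = 1, so qs = p + 308.
Without the subsidy, 338 − 4p = p + 308 gives 5p = 30, so p* = 6 and q* = 314.
With a per-unit subsidy paid to buyers, each effectively pays p − 3, so demand becomes qd = 338 − 4(p − 3).
Solving gives q = 316.4 with buyers paying 5.4 and suppliers receiving 8.4 (the 3 wedge).
ΔCS is the trapezoid between Q = 316.4 and Q = 314 of height 0.6: ½ · (314 + 316.4) · 0.6 = 189.12.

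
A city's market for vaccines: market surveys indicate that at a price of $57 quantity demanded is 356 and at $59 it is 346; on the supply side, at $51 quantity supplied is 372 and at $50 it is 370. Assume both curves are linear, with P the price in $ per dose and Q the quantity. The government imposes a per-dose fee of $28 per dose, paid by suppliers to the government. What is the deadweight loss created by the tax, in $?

Deadweight loss = $560.

Demand slope: (346 − 356)/(59 − 57) = -5, so Qd = 641 − 5P.
Supply slope: (370 − 372)/(50 − 51) = 2, so Qs = 2P + 270.
Without the tax, 641 − 5P = 2P + 270 gives 7P = 371, so P* = $53 and Q* = 376.
With the tax collected from suppliers, supply shifts: Qs = 2(P − 28) + 270.
Solving gives Q = 336 with consumers paying $61 and suppliers receiving $33 (the $28 wedge).
Quantity falls by |ΔQ| = |376 − 336| = 40.
DWL = ½ · t · |ΔQ| = ½ · 28 · 40 = $560.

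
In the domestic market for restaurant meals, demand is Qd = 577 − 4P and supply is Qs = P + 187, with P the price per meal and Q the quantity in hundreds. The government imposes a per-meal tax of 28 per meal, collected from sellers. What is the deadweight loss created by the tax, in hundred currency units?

Before the tax: set 577 − 4P = P + 187 → P* = 78, Q* = 265.
With the tax collected from sellers, supply shifts: Qs = (P − 28) + 187.
New equilibrium: consumers pay 83.6, sellers receive 55.6, Q = 242.6. (Wedge: Pb − Ps = 28.)
Quantity falls by |ΔQ| = |265 − 242.6| = 22.4.
DWL = ½ · t · |ΔQ| = ½ · 28 · 22.4 = 313.6.

Deadweight loss = 313.6 hundred.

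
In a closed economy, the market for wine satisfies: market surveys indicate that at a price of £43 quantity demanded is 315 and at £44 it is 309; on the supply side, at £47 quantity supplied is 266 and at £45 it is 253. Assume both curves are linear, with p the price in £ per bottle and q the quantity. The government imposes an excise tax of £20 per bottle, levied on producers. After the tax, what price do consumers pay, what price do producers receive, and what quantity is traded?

Consumers pay £59.4; producers receive £39.4; quantity = 216.6.

Demand slope: (309 − 315)/(44 − 43) = -6, so qd = 573 − 6p.
Supply slope: (253 − 266)/(45 − 47) = 6.5, so qs = 6.5p − 39.5.
Before the tax: set 573 − 6p = 6.5p − 39.5 → p* = £49, q* = 279.
With the tax collected from producers, supply shifts: qs = 6.5(p − 20) − 39.5.
New equilibrium: consumers pay £59.4, producers receive £39.4, q = 216.6. (Wedge: pb − ps = 20.)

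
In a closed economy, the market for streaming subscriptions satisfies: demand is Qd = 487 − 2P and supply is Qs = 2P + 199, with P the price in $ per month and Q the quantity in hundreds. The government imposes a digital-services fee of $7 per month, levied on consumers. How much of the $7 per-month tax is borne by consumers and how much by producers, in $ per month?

Without the tax, 487 − 2P = 2P + 199 gives 4P = 288, so P* = $72 and Q* = 343.
With the tax collected from consumers, demand (in seller-price terms) shifts: Qd = 487 − 2(P + 7).
New equilibrium: consumers pay $75.5, producers receive $68.5, Q = 336. (Wedge: Pb − Ps = 7.)
Burden on consumers: $3.5; on producers: $3.5. (They sum to $7.)
The less price-elastic side of the market bears the larger share of a per-unit tax.

Consumers bear $3.5 per month; producers bear $3.5 per month.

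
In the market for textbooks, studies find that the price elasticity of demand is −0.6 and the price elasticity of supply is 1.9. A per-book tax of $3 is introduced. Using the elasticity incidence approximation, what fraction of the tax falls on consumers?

Consumers' share ≈ 0.76.

Incidence ratio: consumers' share ≈ εs / (εs + |εd|) = 1.9 / (1.9 + 0.6) = 0.76.
Supply is the more elastic side, so consumers bear the larger share.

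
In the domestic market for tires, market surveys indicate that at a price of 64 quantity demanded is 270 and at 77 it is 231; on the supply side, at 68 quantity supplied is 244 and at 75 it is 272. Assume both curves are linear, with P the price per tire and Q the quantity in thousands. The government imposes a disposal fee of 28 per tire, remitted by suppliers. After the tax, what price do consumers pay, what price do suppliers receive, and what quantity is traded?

Consumers pay 86; suppliers receive 58; quantity = 204.

Demand slope: (231 − 270)/(77 − 64) = -3, so Qd = 462 − 3P.
Supply slope: (272 − 244)/(75 − 68) = 4, so Qs = 4P − 28.
Without the tax, 462 − 3P = 4P − 28 gives 7P = 490, so P* = 70 and Q* = 252.
With the tax collected from suppliers, supply shifts: Qs = 4(P − 28) − 28.
New equilibrium: consumers pay 86, suppliers receive 58, Q = 204. (Wedge: Pb − Ps = 28.)
The less price-elastic side of the market bears the larger share of a per-unit tax.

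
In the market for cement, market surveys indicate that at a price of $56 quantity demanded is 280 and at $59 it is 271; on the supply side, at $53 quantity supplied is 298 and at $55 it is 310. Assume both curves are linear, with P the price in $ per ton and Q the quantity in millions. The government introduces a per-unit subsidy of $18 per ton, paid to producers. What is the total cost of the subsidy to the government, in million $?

Government outlay = $5904 million.

Demand slope: (271 − 280)/(59 − 56) = -3, so Qd = 448 − 3P.
Supply slope: (310 − 298)/(55 − 53) = 6, so Qs = 6P − 20.
Before the subsidy: set 448 − 3P = 6P − 20 → P* = $52, Q* = 292.
With a per-unit subsidy paid to producers, each receives P + 18 per unit sold, so supply becomes Qs = 6(P + 18) − 20.
New equilibrium: buyers pay $40, producers receive $58, Q = 328. (Wedge: Pb − Ps = −18.)
Outlay = t · Q = 18 · 328 = $5904.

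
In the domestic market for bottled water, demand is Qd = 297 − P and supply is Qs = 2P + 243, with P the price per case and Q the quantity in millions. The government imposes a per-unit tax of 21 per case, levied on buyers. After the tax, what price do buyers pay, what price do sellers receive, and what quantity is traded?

Buyers pay 32; sellers receive 11; quantity = 265.

Without the tax, 297 − P = 2P + 243 gives 3P = 54, so P* = 18 and Q* = 279.
With the tax collected from buyers, demand (in seller-price terms) shifts: Qd = 297 − (P + 21).
Solving gives Q = 265 with buyers paying 32 and sellers receiving 11 (the 21 wedge).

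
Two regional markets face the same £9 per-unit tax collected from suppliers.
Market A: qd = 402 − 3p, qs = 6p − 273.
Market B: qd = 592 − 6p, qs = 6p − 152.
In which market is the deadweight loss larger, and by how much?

Market A: pre-tax p* = £75, q* = 177; post-tax q = 159; deadweight loss = £81.
Market B: pre-tax p* = £62, q* = 220; post-tax q = 193; deadweight loss = £121.5.
Difference: £81 vs £121.5 → market B is larger by £40.5.

Market B, by £40.5.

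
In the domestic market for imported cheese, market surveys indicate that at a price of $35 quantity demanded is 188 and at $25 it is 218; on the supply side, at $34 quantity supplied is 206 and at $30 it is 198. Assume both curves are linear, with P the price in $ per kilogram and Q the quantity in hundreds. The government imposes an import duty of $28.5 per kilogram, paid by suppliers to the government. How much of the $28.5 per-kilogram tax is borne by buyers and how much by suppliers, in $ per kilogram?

Buyers bear $11.4 per kilogram; suppliers bear $17.1 per kilogram.

Demand slope: (218 − 188)/(25 − 35) = -3, so Qd = 293 − 3P.
Supply slope: (198 − 206)/(30 − 34) = 2, so Qs = 2P + 138.
Without the tax, 293 − 3P = 2P + 138 gives 5P = 155, so P* = $31 and Q* = 200.
With the tax collected from suppliers, supply shifts: Qs = 2(P − 28.5) + 138.
Solving gives Q = 165.8 with buyers paying $42.4 and suppliers receiving $13.9 (the $28.5 wedge).
Burden on buyers: $11.4; on suppliers: $17.1. (They sum to $28.5.)
The less price-elastic side of the market bears the larger share of a per-unit tax.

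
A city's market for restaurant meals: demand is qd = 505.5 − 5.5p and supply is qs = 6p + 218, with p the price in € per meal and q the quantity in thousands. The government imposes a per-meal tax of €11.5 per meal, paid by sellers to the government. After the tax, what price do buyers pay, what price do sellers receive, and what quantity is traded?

Before the tax: set 505.5 − 5.5p = 6p + 218 → p* = €25, q* = 368.
With the tax collected from sellers, supply shifts: qs = 6(p − 11.5) + 218.
New equilibrium: buyers pay €31, sellers receive €19.5, q = 335. (Wedge: pb − ps = 11.5.)
The less price-elastic side of the market bears the larger share of a per-unit tax.

Buyers pay €31; sellers receive €19.5; quantity = 335.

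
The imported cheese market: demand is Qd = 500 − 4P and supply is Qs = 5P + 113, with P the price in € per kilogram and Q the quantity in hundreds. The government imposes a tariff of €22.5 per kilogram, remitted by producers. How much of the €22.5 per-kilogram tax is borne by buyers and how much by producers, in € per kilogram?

Before the tax: set 500 − 4P = 5P + 113 → P* = €43, Q* = 328.
With the tax collected from producers, supply shifts: Qs = 5(P − 22.5) + 113.
Solving gives Q = 278 with buyers paying €55.5 and producers receiving €33 (the €22.5 wedge).
Burden on buyers: €12.5; on producers: €10. (They sum to €22.5.)

Buyers bear €12.5 per kilogram; producers bear €10 per kilogram.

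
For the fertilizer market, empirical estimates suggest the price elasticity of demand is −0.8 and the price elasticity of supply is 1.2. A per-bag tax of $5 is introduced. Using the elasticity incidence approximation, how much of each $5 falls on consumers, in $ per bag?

Incidence ratio: consumers' share ≈ εs / (εs + |εd|) = 1.2 / (1.2 + 0.8) = 0.6.
So consumers bear ≈ 0.6 × $5 = $3; producers bear $2.

Consumers bear ≈ $3 per bag.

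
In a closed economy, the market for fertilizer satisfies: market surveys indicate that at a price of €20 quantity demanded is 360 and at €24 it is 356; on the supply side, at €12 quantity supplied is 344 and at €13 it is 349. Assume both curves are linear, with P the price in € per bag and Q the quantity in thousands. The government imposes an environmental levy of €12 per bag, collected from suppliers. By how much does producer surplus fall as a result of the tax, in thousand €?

Producer surplus falls by €718 thousand.

Demand slope: (356 − 360)/(24 − 20) = -1, so Qd = 380 − P.
Supply slope: (349 − 344)/(13 − 12) = 5, so Qs = 5P + 284.
Without the tax, 380 − P = 5P + 284 gives 6P = 96, so P* = €16 and Q* = 364.
With the tax collected from suppliers, supply shifts: Qs = 5(P − 12) + 284.
Solving gives Q = 354 with buyers paying €26 and suppliers receiving €14 (the €12 wedge).
ΔPS is the trapezoid between Q = 354 and Q = 364 of height €2: ½ · (364 + 354) · 2 = €718.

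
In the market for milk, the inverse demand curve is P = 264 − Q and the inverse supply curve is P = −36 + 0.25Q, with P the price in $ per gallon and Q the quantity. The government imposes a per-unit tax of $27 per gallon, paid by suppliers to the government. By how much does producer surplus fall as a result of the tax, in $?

Producer surplus falls by $1237.68.

Rewrite in direct form: Qd = 264 − P and Qs = 4P + 144.
Without the tax, 264 − P = 4P + 144 gives 5P = 120, so P* = $24 and Q* = 240.
With the tax collected from suppliers, supply shifts: Qs = 4(P − 27) + 144.
Solving gives Q = 218.4 with consumers paying $45.6 and suppliers receiving $18.6 (the $27 wedge).
ΔPS is the trapezoid between Q = 218.4 and Q = 240 of height $5.4: ½ · (240 + 218.4) · 5.4 = $1237.68.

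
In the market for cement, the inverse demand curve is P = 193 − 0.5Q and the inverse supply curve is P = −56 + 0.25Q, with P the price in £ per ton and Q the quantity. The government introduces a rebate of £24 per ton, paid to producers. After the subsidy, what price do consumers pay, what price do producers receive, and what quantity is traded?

Consumers pay £11; producers receive £35; quantity = 364.

Inverting to Q(P) form: Qd = 386 − 2P; Qs = 4P + 224.
Before the subsidy: set 386 − 2P = 4P + 224 → P* = £27, Q* = 332.
With a per-unit subsidy paid to producers, each receives P + 24 per unit sold, so supply becomes Qs = 4(P + 24) + 224.
New equilibrium: consumers pay £11, producers receive £35, Q = 364. (Wedge: Pb − Ps = −24.)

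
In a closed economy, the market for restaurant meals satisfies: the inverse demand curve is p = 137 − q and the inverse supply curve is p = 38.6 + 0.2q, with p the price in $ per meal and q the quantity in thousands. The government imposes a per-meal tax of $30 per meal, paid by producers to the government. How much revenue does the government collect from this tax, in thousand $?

Rewrite in direct form: qd = 137 − p and qs = 5p − 193.
Without the tax, 137 − p = 5p − 193 gives 6p = 330, so p* = $55 and q* = 82.
With the tax collected from producers, supply shifts: qs = 5(p − 30) − 193.
Solving gives q = 57 with buyers paying $80 and producers receiving $50 (the $30 wedge).
Revenue = t · Q = 30 · 57 = $1710.

Tax revenue = $1710 thousand.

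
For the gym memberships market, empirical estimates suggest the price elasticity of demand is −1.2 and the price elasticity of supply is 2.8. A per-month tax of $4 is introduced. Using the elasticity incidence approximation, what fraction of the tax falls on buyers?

Buyers' share ≈ 0.7.

Incidence ratio: buyers' share ≈ εs / (εs + |εd|) = 2.8 / (2.8 + 1.2) = 0.7.
Supply is the more elastic side, so buyers bear the larger share.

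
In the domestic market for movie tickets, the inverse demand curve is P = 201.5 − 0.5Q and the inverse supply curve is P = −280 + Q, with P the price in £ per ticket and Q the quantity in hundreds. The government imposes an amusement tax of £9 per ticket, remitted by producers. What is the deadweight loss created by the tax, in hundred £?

Rewrite in direct form: Qd = 403 − 2P and Qs = P + 280.
Before the tax: set 403 − 2P = P + 280 → P* = £41, Q* = 321.
With the tax collected from producers, supply shifts: Qs = (P − 9) + 280.
New equilibrium: buyers pay £44, producers receive £35, Q = 315. (Wedge: Pb − Ps = 9.)
Quantity falls by |ΔQ| = |321 − 315| = 6.
DWL = ½ · t · |ΔQ| = ½ · 9 · 6 = £27.

Deadweight loss = £27 hundred.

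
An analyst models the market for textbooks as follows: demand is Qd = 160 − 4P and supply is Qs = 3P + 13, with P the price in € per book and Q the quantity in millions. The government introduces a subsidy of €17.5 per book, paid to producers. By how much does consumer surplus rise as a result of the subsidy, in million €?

Before the subsidy: set 160 − 4P = 3P + 13 → P* = €21, Q* = 76.
With a per-unit subsidy paid to producers, each receives P + 17.5 per unit sold, so supply becomes Qs = 3(P + 17.5) + 13.
New equilibrium: buyers pay €13.5, producers receive €31, Q = 106. (Wedge: Pb − Ps = −17.5.)
ΔCS is the trapezoid between Q = 106 and Q = 76 of height €7.5: ½ · (76 + 106) · 7.5 = €682.5.

Consumer surplus rises by €682.5 million.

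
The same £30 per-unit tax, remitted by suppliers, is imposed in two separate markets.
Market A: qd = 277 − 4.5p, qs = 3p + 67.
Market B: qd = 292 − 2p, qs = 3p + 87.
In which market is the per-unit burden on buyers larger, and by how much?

Market B, by £6.

Market A: pre-tax p* = £28, q* = 151; post-tax q = 97; per-unit burden on buyers = £12.
Market B: pre-tax p* = £41, q* = 210; post-tax q = 174; per-unit burden on buyers = £18.
Difference: £12 vs £18 → market B is larger by £6.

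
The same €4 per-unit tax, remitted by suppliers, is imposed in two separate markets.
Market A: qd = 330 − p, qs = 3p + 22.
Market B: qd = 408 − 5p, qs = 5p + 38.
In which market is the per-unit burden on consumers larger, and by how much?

Market A: pre-tax p* = €77, q* = 253; post-tax q = 250; per-unit burden on consumers = €3.
Market B: pre-tax p* = €37, q* = 223; post-tax q = 213; per-unit burden on consumers = €2.
Difference: €3 vs €2 → market A is larger by €1.

Market A, by €1.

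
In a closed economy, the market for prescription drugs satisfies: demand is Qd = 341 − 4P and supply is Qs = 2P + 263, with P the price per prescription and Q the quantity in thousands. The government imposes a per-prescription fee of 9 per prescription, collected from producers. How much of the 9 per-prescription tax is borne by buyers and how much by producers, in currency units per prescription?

Buyers bear 3 per prescription; producers bear 6 per prescription.

Without the tax, 341 − 4P = 2P + 263 gives 6P = 78, so P* = 13 and Q* = 289.
With the tax collected from producers, supply shifts: Qs = 2(P − 9) + 263.
Solving gives Q = 277 with buyers paying 16 and producers receiving 7 (the 9 wedge).
Burden on buyers: 3; on producers: 6. (They sum to 9.)
The less price-elastic side of the market bears the larger share of a per-unit tax.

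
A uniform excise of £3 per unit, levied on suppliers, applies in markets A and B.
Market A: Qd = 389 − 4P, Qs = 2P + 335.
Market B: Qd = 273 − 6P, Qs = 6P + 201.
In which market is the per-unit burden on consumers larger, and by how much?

Market A: pre-tax P* = £9, Q* = 353; post-tax Q = 349; per-unit burden on consumers = £1.
Market B: pre-tax P* = £6, Q* = 237; post-tax Q = 228; per-unit burden on consumers = £1.5.
Difference: £1 vs £1.5 → market B is larger by £0.5.

Market B, by £0.5.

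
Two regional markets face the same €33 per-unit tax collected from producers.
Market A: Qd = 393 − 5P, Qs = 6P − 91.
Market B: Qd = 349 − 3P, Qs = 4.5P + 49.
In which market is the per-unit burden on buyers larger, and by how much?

Market B, by €1.8.

Market A: pre-tax P* = €44, Q* = 173; post-tax Q = 83; per-unit burden on buyers = €18.
Market B: pre-tax P* = €40, Q* = 229; post-tax Q = 169.6; per-unit burden on buyers = €19.8.
Difference: €18 vs €19.8 → market B is larger by €1.8.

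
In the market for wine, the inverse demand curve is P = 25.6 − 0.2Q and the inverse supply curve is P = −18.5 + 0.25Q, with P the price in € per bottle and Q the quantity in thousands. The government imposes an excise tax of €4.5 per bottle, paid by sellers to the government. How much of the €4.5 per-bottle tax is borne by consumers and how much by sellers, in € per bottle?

Consumers bear €2 per bottle; sellers bear €2.5 per bottle.

Rewrite in direct form: Qd = 128 − 5P and Qs = 4P + 74.
Without the tax, 128 − 5P = 4P + 74 gives 9P = 54, so P* = €6 and Q* = 98.
With the tax collected from sellers, supply shifts: Qs = 4(P − 4.5) + 74.
Solving gives Q = 88 with consumers paying €8 and sellers receiving €3.5 (the €4.5 wedge).
Burden on consumers: €2; on sellers: €2.5. (They sum to €4.5.)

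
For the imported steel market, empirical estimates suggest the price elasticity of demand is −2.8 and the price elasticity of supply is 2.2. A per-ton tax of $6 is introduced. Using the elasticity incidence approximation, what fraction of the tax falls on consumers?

Incidence ratio: consumers' share ≈ εs / (εs + |εd|) = 2.2 / (2.2 + 2.8) = 0.44.
Supply is the less elastic side, so consumers bear the smaller share.

Consumers' share ≈ 0.44.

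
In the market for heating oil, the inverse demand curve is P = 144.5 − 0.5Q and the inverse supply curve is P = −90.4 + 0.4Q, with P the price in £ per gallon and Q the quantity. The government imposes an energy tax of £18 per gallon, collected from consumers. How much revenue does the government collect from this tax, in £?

Rewrite in direct form: Qd = 289 − 2P and Qs = 2.5P + 226.
Without the tax, 289 − 2P = 2.5P + 226 gives 4.5P = 63, so P* = £14 and Q* = 261.
With the tax collected from consumers, demand (in seller-price terms) shifts: Qd = 289 − 2(P + 18).
Solving gives Q = 241 with consumers paying £24 and sellers receiving £6 (the £18 wedge).
Revenue = t · Q = 18 · 241 = £4338.

Tax revenue = £4338.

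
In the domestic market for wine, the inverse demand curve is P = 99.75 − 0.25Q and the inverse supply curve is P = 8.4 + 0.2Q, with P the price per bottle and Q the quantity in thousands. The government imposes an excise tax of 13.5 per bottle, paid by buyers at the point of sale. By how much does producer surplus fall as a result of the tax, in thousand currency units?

Rewrite in direct form: Qd = 399 − 4P and Qs = 5P − 42.
Before the tax: set 399 − 4P = 5P − 42 → P* = 49, Q* = 203.
With the tax collected from buyers, demand (in seller-price terms) shifts: Qd = 399 − 4(P + 13.5).
Solving gives Q = 173 with buyers paying 56.5 and suppliers receiving 43 (the 13.5 wedge).
ΔPS is the trapezoid between Q = 173 and Q = 203 of height 6: ½ · (203 + 173) · 6 = 1128.

Producer surplus falls by 1128 thousand.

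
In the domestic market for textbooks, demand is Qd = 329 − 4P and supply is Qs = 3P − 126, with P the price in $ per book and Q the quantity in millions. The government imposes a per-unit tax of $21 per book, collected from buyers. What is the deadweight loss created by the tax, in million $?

Without the tax, 329 − 4P = 3P − 126 gives 7P = 455, so P* = $65 and Q* = 69.
With the tax collected from buyers, demand (in seller-price terms) shifts: Qd = 329 − 4(P + 21).
New equilibrium: buyers pay $74, suppliers receive $53, Q = 33. (Wedge: Pb − Ps = 21.)
Quantity falls by |ΔQ| = |69 − 33| = 36.
DWL = ½ · t · |ΔQ| = ½ · 21 · 36 = $378.

Deadweight loss = $378 million.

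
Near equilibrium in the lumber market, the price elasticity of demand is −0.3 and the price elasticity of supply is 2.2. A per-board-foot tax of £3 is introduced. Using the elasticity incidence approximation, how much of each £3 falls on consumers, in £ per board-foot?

Incidence ratio: consumers' share ≈ εs / (εs + |εd|) = 2.2 / (2.2 + 0.3) = 0.88.
So consumers bear ≈ 0.88 × £3 = £2.64; suppliers bear £0.36.

Consumers bear ≈ £2.64 per board-foot.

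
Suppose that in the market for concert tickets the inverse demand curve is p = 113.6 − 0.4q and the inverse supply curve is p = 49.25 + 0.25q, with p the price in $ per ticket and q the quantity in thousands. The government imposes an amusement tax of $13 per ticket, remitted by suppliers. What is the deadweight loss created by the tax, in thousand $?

Deadweight loss = $130 thousand.

Inverting to q(p) form: qd = 284 − 2.5p; qs = 4p − 197.
Before the tax: set 284 − 2.5p = 4p − 197 → p* = $74, q* = 99.
With the tax collected from suppliers, supply shifts: qs = 4(p − 13) − 197.
New equilibrium: consumers pay $82, suppliers receive $69, q = 79. (Wedge: pb − ps = 13.)
Quantity falls by |ΔQ| = |99 − 79| = 20.
DWL = ½ · t · |ΔQ| = ½ · 13 · 20 = $130.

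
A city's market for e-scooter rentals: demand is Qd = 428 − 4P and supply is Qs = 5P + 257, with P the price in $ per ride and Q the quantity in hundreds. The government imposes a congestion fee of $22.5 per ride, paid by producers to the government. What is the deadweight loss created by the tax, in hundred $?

Before the tax: set 428 − 4P = 5P + 257 → P* = $19, Q* = 352.
With the tax collected from producers, supply shifts: Qs = 5(P − 22.5) + 257.
New equilibrium: consumers pay $31.5, producers receive $9, Q = 302. (Wedge: Pb − Ps = 22.5.)
Quantity falls by |ΔQ| = |352 − 302| = 50.
DWL = ½ · t · |ΔQ| = ½ · 22.5 · 50 = $562.5.

Deadweight loss = $562.5 hundred.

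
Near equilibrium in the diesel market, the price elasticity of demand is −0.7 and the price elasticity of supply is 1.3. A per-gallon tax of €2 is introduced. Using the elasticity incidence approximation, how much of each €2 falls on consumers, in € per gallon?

Incidence ratio: consumers' share ≈ εs / (εs + |εd|) = 1.3 / (1.3 + 0.7) = 0.65.
So consumers bear ≈ 0.65 × €2 = €1.3; suppliers bear €0.7.

Consumers bear ≈ €1.3 per gallon.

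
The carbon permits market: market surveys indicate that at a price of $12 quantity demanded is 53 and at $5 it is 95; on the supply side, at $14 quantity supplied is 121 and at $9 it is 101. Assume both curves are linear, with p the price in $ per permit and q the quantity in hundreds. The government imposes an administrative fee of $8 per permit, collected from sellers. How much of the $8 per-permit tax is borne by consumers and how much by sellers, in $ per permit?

Demand slope: (95 − 53)/(5 − 12) = -6, so qd = 125 − 6p.
Supply slope: (101 − 121)/(9 − 14) = 4, so qs = 4p + 65.
Before the tax: set 125 − 6p = 4p + 65 → p* = $6, q* = 89.
With the tax collected from sellers, supply shifts: qs = 4(p − 8) + 65.
Solving gives q = 69.8 with consumers paying $9.2 and sellers receiving $1.2 (the $8 wedge).
Burden on consumers: $3.2; on sellers: $4.8. (They sum to $8.)

Consumers bear $3.2 per permit; sellers bear $4.8 per permit.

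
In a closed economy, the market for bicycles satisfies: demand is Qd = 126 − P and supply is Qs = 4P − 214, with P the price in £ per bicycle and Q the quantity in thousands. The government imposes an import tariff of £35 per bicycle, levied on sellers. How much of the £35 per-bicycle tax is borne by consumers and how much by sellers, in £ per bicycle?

Before the tax: set 126 − P = 4P − 214 → P* = £68, Q* = 58.
With the tax collected from sellers, supply shifts: Qs = 4(P − 35) − 214.
New equilibrium: consumers pay £96, sellers receive £61, Q = 30. (Wedge: Pb − Ps = 35.)
Burden on consumers: £28; on sellers: £7. (They sum to £35.)

Consumers bear £28 per bicycle; sellers bear £7 per bicycle.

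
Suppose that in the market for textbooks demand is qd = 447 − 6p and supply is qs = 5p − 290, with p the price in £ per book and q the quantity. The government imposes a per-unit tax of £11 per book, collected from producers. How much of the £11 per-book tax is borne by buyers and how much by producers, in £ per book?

Before the tax: set 447 − 6p = 5p − 290 → p* = £67, q* = 45.
With the tax collected from producers, supply shifts: qs = 5(p − 11) − 290.
Solving gives q = 15 with buyers paying £72 and producers receiving £61 (the £11 wedge).
Burden on buyers: £5; on producers: £6. (They sum to £11.)
The less price-elastic side of the market bears the larger share of a per-unit tax.

Buyers bear £5 per book; producers bear £6 per book.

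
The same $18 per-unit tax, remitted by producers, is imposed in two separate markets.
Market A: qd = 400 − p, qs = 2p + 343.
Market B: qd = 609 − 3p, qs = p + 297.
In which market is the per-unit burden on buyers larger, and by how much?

Market A, by $7.5.

Market A: pre-tax p* = $19, q* = 381; post-tax q = 369; per-unit burden on buyers = $12.
Market B: pre-tax p* = $78, q* = 375; post-tax q = 361.5; per-unit burden on buyers = $4.5.
Difference: $12 vs $4.5 → market A is larger by $7.5.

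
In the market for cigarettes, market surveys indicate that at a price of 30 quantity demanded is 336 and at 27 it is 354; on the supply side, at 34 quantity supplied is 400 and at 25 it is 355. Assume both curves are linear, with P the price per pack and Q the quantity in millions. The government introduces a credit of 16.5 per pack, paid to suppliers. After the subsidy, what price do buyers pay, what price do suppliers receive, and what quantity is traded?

Demand slope: (354 − 336)/(27 − 30) = -6, so Qd = 516 − 6P.
Supply slope: (355 − 400)/(25 − 34) = 5, so Qs = 5P + 230.
Before the subsidy: set 516 − 6P = 5P + 230 → P* = 26, Q* = 360.
With a per-unit subsidy paid to suppliers, each receives P + 16.5 per unit sold, so supply becomes Qs = 5(P + 16.5) + 230.
Solving gives Q = 405 with buyers paying 18.5 and suppliers receiving 35 (the 16.5 wedge).

Buyers pay 18.5; suppliers receive 35; quantity = 405.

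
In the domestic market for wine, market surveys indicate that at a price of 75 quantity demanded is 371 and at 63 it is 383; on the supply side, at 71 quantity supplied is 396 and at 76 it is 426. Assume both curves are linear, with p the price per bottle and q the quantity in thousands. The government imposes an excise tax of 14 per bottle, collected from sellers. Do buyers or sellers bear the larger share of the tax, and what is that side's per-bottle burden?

Buyers bear the larger share: 12 per bottle.

Demand slope: (383 − 371)/(63 − 75) = -1, so qd = 446 − p.
Supply slope: (426 − 396)/(76 − 71) = 6, so qs = 6p − 30.
Before the tax: set 446 − p = 6p − 30 → p* = 68, q* = 378.
With the tax collected from sellers, supply shifts: qs = 6(p − 14) − 30.
Solving gives q = 366 with buyers paying 80 and sellers receiving 66 (the 14 wedge).
Per-bottle burden: buyers 12, sellers 2.
Buyers take the larger share because demand is less price-elastic here (demand slope 1 vs supply slope 6).
The less price-elastic side of the market bears the larger share of a per-unit tax.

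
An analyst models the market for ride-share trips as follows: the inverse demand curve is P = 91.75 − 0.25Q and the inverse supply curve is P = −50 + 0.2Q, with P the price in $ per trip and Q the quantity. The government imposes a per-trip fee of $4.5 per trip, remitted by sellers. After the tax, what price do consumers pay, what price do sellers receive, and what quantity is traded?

Consumers pay $15.5; sellers receive $11; quantity = 305.

Rewrite in direct form: Qd = 367 − 4P and Qs = 5P + 250.
Before the tax: set 367 − 4P = 5P + 250 → P* = $13, Q* = 315.
With the tax collected from sellers, supply shifts: Qs = 5(P − 4.5) + 250.
Solving gives Q = 305 with consumers paying $15.5 and sellers receiving $11 (the $4.5 wedge).
The less price-elastic side of the market bears the larger share of a per-unit tax.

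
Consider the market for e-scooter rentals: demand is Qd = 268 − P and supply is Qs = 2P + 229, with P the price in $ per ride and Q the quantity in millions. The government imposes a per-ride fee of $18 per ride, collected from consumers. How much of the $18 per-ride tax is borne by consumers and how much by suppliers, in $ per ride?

Consumers bear $12 per ride; suppliers bear $6 per ride.

Before the tax: set 268 − P = 2P + 229 → P* = $13, Q* = 255.
With the tax collected from consumers, demand (in seller-price terms) shifts: Qd = 268 − (P + 18).
New equilibrium: consumers pay $25, suppliers receive $7, Q = 243. (Wedge: Pb − Ps = 18.)
Burden on consumers: $12; on suppliers: $6. (They sum to $18.)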